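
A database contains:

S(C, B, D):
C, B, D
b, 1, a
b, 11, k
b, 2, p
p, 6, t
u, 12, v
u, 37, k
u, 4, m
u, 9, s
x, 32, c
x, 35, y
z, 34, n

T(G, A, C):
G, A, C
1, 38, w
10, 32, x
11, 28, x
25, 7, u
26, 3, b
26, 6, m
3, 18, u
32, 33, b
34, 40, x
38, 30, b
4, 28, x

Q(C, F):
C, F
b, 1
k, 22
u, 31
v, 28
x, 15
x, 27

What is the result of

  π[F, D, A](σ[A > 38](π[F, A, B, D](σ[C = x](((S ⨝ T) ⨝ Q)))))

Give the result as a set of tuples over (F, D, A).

Joining S and T on C yields {(b, 1, a, 26, 3), (b, 1, a, 32, 33), (b, 1, a, 38, 30), (b, 11, k, 26, 3), (b, 11, k, 32, 33), (b, 11, k, 38, 30), (b, 2, p, 26, 3), (b, 2, p, 32, 33), (b, 2, p, 38, 30), (u, 12, v, 25, 7), (u, 12, v, 3, 18), (u, 37, k, 25, 7), (u, 37, k, 3, 18), (u, 4, m, 25, 7), (u, 4, m, 3, 18), (u, 9, s, 25, 7), (u, 9, s, 3, 18), (x, 32, c, 10, 32), (x, 32, c, 11, 28), (x, 32, c, 34, 40), (x, 32, c, 4, 28), (x, 35, y, 10, 32), (x, 35, y, 11, 28), (x, 35, y, 34, 40), (x, 35, y, 4, 28)}.
Joining (S ⨝ T) and Q on C yields {(b, 1, a, 26, 3, 1), (b, 1, a, 32, 33, 1), (b, 1, a, 38, 30, 1), (b, 11, k, 26, 3, 1), (b, 11, k, 32, 33, 1), (b, 11, k, 38, 30, 1), (b, 2, p, 26, 3, 1), (b, 2, p, 32, 33, 1), (b, 2, p, 38, 30, 1), (u, 12, v, 25, 7, 31), (u, 12, v, 3, 18, 31), (u, 37, k, 25, 7, 31), (u, 37, k, 3, 18, 31), (u, 4, m, 25, 7, 31), (u, 4, m, 3, 18, 31), (u, 9, s, 25, 7, 31), (u, 9, s, 3, 18, 31), (x, 32, c, 10, 32, 15), (x, 32, c, 10, 32, 27), (x, 32, c, 11, 28, 15), (x, 32, c, 11, 28, 27), (x, 32, c, 34, 40, 15), (x, 32, c, 34, 40, 27), (x, 32, c, 4, 28, 15), (x, 32, c, 4, 28, 27), (x, 35, y, 10, 32, 15), (x, 35, y, 10, 32, 27), (x, 35, y, 11, 28, 15), (x, 35, y, 11, 28, 27), (x, 35, y, 34, 40, 15), (x, 35, y, 34, 40, 27), (x, 35, y, 4, 28, 15), (x, 35, y, 4, 28, 27)}.
Apply σ_{C = x}; surviving tuples: {(x, 32, c, 10, 32, 15), (x, 32, c, 10, 32, 27), (x, 32, c, 11, 28, 15), (x, 32, c, 11, 28, 27), (x, 32, c, 34, 40, 15), (x, 32, c, 34, 40, 27), (x, 32, c, 4, 28, 15), (x, 32, c, 4, 28, 27), (x, 35, y, 10, 32, 15), (x, 35, y, 10, 32, 27), (x, 35, y, 11, 28, 15), (x, 35, y, 11, 28, 27), (x, 35, y, 34, 40, 15), (x, 35, y, 34, 40, 27), (x, 35, y, 4, 28, 15), (x, 35, y, 4, 28, 27)}
π[F, A, B, D]: project onto (F, A, B, D) (4 duplicate(s) eliminated) → {(15, 28, 32, c), (15, 28, 35, y), (15, 32, 32, c), (15, 32, 35, y), (15, 40, 32, c), (15, 40, 35, y), (27, 28, 32, c), (27, 28, 35, y), (27, 32, 32, c), (27, 32, 35, y), (27, 40, 32, c), (27, 40, 35, y)}
Apply σ_{A > 38}; surviving tuples: {(15, 40, 32, c), (15, 40, 35, y), (27, 40, 32, c), (27, 40, 35, y)}
π[F, D, A]: project onto (F, D, A) → {(15, c, 40), (15, y, 40), (27, c, 40), (27, y, 40)}

{(15, c, 40), (15, y, 40), (27, c, 40), (27, y, 40)}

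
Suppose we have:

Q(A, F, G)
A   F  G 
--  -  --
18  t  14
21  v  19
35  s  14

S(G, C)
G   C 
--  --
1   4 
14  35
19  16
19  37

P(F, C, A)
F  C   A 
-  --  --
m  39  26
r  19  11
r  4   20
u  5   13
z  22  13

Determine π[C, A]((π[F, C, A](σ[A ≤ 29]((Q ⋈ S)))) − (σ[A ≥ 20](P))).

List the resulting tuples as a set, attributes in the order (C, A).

Joining Q and S on G yields {(18, t, 14, 35), (21, v, 19, 16), (21, v, 19, 37), (35, s, 14, 35)}.
Apply σ_{A ≤ 29}; surviving tuples: {(18, t, 14, 35), (21, v, 19, 16), (21, v, 19, 37)}
π_{F, C, A} gives {(t, 35, 18), (v, 16, 21), (v, 37, 21)}.
Apply σ_{A ≥ 20}; surviving tuples: {(m, 39, 26), (r, 4, 20)}
Taking the difference: {(t, 35, 18), (v, 16, 21), (v, 37, 21)}
π_{C, A} gives {(16, 21), (35, 18), (37, 21)}.

{(16, 21), (35, 18), (37, 21)}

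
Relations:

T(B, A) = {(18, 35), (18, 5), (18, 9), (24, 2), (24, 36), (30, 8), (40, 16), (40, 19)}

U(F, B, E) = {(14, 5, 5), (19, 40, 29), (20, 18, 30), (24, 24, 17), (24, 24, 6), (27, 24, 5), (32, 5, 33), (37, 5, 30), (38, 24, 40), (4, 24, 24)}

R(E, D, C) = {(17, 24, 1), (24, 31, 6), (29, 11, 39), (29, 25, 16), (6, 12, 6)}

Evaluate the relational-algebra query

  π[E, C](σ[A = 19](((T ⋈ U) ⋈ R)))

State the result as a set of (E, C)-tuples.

{(29, 16), (29, 39)}

Joining T and U on B yields {(18, 35, 20, 30), (18, 5, 20, 30), (18, 9, 20, 30), (24, 2, 24, 17), (24, 2, 24, 6), (24, 2, 27, 5), (24, 2, 38, 40), (24, 2, 4, 24), (24, 36, 24, 17), (24, 36, 24, 6), (24, 36, 27, 5), (24, 36, 38, 40), (24, 36, 4, 24), (40, 16, 19, 29), (40, 19, 19, 29)}.
Joining (T ⋈ U) and R on E yields {(24, 2, 24, 17, 24, 1), (24, 2, 24, 6, 12, 6), (24, 2, 4, 24, 31, 6), (24, 36, 24, 17, 24, 1), (24, 36, 24, 6, 12, 6), (24, 36, 4, 24, 31, 6), (40, 16, 19, 29, 11, 39), (40, 16, 19, 29, 25, 16), (40, 19, 19, 29, 11, 39), (40, 19, 19, 29, 25, 16)}.
Selection A = 19: {(40, 19, 19, 29, 11, 39), (40, 19, 19, 29, 25, 16)}
Keep only column(s) E, C: {(29, 16), (29, 39)}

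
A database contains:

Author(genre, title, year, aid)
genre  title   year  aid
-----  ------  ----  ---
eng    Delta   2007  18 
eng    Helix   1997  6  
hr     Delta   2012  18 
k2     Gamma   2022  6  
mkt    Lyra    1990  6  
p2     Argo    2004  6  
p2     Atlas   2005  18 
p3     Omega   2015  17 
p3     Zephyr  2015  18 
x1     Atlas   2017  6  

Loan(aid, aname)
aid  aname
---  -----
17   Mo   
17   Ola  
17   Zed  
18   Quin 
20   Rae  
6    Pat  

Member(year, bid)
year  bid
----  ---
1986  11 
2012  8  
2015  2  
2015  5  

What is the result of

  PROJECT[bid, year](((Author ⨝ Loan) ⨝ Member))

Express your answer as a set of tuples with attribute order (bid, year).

{(2, 2015), (5, 2015), (8, 2012)}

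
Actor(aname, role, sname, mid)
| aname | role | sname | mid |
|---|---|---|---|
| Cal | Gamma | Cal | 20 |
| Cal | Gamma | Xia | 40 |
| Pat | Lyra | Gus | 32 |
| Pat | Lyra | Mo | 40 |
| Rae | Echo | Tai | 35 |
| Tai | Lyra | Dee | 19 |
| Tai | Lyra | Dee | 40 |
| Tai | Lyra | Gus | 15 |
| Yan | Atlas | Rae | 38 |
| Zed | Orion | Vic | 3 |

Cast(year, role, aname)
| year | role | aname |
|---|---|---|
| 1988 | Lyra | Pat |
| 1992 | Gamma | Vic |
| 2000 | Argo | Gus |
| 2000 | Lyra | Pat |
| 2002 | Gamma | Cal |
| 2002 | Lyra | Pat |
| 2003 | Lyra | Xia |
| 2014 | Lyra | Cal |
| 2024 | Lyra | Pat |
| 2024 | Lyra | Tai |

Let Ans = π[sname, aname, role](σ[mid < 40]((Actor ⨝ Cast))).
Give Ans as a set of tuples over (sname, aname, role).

{(Cal, Cal, Gamma), (Dee, Tai, Lyra), (Gus, Pat, Lyra), (Gus, Tai, Lyra)}

Actor ⋈ Cast (natural join on aname, role): {(Cal, Gamma, Cal, 20, 2002), (Cal, Gamma, Xia, 40, 2002), (Pat, Lyra, Gus, 32, 1988), (Pat, Lyra, Gus, 32, 2000), (Pat, Lyra, Gus, 32, 2002), (Pat, Lyra, Gus, 32, 2024), (Pat, Lyra, Mo, 40, 1988), (Pat, Lyra, Mo, 40, 2000), (Pat, Lyra, Mo, 40, 2002), (Pat, Lyra, Mo, 40, 2024), (Tai, Lyra, Dee, 19, 2024), (Tai, Lyra, Dee, 40, 2024), (Tai, Lyra, Gus, 15, 2024)}
Selection mid < 40: {(Cal, Gamma, Cal, 20, 2002), (Pat, Lyra, Gus, 32, 1988), (Pat, Lyra, Gus, 32, 2000), (Pat, Lyra, Gus, 32, 2002), (Pat, Lyra, Gus, 32, 2024), (Tai, Lyra, Dee, 19, 2024), (Tai, Lyra, Gus, 15, 2024)}
π[sname, aname, role]: project onto (sname, aname, role) (3 duplicate(s) eliminated) → {(Cal, Cal, Gamma), (Dee, Tai, Lyra), (Gus, Pat, Lyra), (Gus, Tai, Lyra)}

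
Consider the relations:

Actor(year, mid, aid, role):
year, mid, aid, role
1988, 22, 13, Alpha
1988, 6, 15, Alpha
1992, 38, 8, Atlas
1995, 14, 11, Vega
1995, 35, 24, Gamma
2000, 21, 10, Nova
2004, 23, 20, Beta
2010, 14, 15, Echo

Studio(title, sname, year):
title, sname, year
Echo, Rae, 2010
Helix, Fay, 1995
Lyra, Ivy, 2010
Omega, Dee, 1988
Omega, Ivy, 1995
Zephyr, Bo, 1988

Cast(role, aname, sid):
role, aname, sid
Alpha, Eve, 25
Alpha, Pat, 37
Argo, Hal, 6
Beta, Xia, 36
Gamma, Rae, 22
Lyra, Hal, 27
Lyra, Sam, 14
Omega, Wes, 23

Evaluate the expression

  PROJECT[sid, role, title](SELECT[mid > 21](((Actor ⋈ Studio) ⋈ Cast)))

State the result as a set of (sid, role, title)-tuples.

Natural join on year: {(1988, 22, 13, Alpha, Omega, Dee), (1988, 22, 13, Alpha, Zephyr, Bo), (1988, 6, 15, Alpha, Omega, Dee), (1988, 6, 15, Alpha, Zephyr, Bo), (1995, 14, 11, Vega, Helix, Fay), (1995, 14, 11, Vega, Omega, Ivy), (1995, 35, 24, Gamma, Helix, Fay), (1995, 35, 24, Gamma, Omega, Ivy), (2010, 14, 15, Echo, Echo, Rae), (2010, 14, 15, Echo, Lyra, Ivy)}
Natural join on role: {(1988, 22, 13, Alpha, Omega, Dee, Eve, 25), (1988, 22, 13, Alpha, Omega, Dee, Pat, 37), (1988, 22, 13, Alpha, Zephyr, Bo, Eve, 25), (1988, 22, 13, Alpha, Zephyr, Bo, Pat, 37), (1988, 6, 15, Alpha, Omega, Dee, Eve, 25), (1988, 6, 15, Alpha, Omega, Dee, Pat, 37), (1988, 6, 15, Alpha, Zephyr, Bo, Eve, 25), (1988, 6, 15, Alpha, Zephyr, Bo, Pat, 37), (1995, 35, 24, Gamma, Helix, Fay, Rae, 22), (1995, 35, 24, Gamma, Omega, Ivy, Rae, 22)}
Filtering on mid > 21 leaves {(1988, 22, 13, Alpha, Omega, Dee, Eve, 25), (1988, 22, 13, Alpha, Omega, Dee, Pat, 37), (1988, 22, 13, Alpha, Zephyr, Bo, Eve, 25), (1988, 22, 13, Alpha, Zephyr, Bo, Pat, 37), (1995, 35, 24, Gamma, Helix, Fay, Rae, 22), (1995, 35, 24, Gamma, Omega, Ivy, Rae, 22)}.
Keep only column(s) sid, role, title: {(22, Gamma, Helix), (22, Gamma, Omega), (25, Alpha, Omega), (25, Alpha, Zephyr), (37, Alpha, Omega), (37, Alpha, Zephyr)}

{(22, Gamma, Helix), (22, Gamma, Omega), (25, Alpha, Omega), (25, Alpha, Zephyr), (37, Alpha, Omega), (37, Alpha, Zephyr)}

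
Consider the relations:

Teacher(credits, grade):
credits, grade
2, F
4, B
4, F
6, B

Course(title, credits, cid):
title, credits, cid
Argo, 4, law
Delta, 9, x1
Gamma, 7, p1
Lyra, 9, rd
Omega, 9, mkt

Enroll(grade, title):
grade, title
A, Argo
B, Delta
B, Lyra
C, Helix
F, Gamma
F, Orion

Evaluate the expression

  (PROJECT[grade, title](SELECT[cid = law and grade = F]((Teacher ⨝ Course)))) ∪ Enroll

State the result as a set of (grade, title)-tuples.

Joining Teacher and Course on credits yields {(4, B, Argo, law), (4, F, Argo, law)}.
Filtering on cid = law and grade = F leaves {(4, F, Argo, law)}.
Keep only column(s) grade, title: {(F, Argo)}
Union: {(F, Argo)} with {(A, Argo), (B, Delta), (B, Lyra), (C, Helix), (F, Gamma), (F, Orion)} → {(A, Argo), (B, Delta), (B, Lyra), (C, Helix), (F, Argo), (F, Gamma), (F, Orion)}

{(A, Argo), (B, Delta), (B, Lyra), (C, Helix), (F, Argo), (F, Gamma), (F, Orion)}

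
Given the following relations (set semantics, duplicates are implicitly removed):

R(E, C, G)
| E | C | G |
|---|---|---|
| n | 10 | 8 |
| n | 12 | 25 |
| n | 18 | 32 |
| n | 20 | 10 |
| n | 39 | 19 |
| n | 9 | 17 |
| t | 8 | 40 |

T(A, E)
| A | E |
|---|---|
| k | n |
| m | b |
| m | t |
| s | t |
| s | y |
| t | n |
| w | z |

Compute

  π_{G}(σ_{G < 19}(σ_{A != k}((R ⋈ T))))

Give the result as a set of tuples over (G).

R ⋈ T (natural join on E): {(n, 10, 8, k), (n, 10, 8, t), (n, 12, 25, k), (n, 12, 25, t), (n, 18, 32, k), (n, 18, 32, t), (n, 20, 10, k), (n, 20, 10, t), (n, 39, 19, k), (n, 39, 19, t), (n, 9, 17, k), (n, 9, 17, t), (t, 8, 40, m), (t, 8, 40, s)}
Filtering on A != k leaves {(n, 10, 8, t), (n, 12, 25, t), (n, 18, 32, t), (n, 20, 10, t), (n, 39, 19, t), (n, 9, 17, t), (t, 8, 40, m), (t, 8, 40, s)}.
Filtering on G < 19 leaves {(n, 10, 8, t), (n, 20, 10, t), (n, 9, 17, t)}.
π[G]: project onto (G) → {10, 17, 8}

{10, 17, 8}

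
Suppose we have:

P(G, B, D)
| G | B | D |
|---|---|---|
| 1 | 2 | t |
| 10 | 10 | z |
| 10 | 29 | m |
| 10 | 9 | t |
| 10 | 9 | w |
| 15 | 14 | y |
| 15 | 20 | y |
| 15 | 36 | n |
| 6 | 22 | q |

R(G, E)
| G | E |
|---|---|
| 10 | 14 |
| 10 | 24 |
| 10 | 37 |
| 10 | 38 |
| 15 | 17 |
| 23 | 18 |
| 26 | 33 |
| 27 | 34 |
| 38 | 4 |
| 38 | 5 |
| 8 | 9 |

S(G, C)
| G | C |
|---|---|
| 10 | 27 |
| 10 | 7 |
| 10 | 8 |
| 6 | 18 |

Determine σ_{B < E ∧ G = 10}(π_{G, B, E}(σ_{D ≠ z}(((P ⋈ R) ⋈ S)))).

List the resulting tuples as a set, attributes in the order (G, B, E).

{(10, 29, 37), (10, 29, 38), (10, 9, 14), (10, 9, 24), (10, 9, 37), (10, 9, 38)}

Joining P and R on G yields {(10, 10, z, 14), (10, 10, z, 24), (10, 10, z, 37), (10, 10, z, 38), (10, 29, m, 14), (10, 29, m, 24), (10, 29, m, 37), (10, 29, m, 38), (10, 9, t, 14), (10, 9, t, 24), (10, 9, t, 37), (10, 9, t, 38), (10, 9, w, 14), (10, 9, w, 24), (10, 9, w, 37), (10, 9, w, 38), (15, 14, y, 17), (15, 20, y, 17), (15, 36, n, 17)}.
Joining (P ⋈ R) and S on G yields {(10, 10, z, 14, 27), (10, 10, z, 14, 7), (10, 10, z, 14, 8), (10, 10, z, 24, 27), (10, 10, z, 24, 7), (10, 10, z, 24, 8), (10, 10, z, 37, 27), (10, 10, z, 37, 7), (10, 10, z, 37, 8), (10, 10, z, 38, 27), (10, 10, z, 38, 7), (10, 10, z, 38, 8), (10, 29, m, 14, 27), (10, 29, m, 14, 7), (10, 29, m, 14, 8), (10, 29, m, 24, 27), (10, 29, m, 24, 7), (10, 29, m, 24, 8), (10, 29, m, 37, 27), (10, 29, m, 37, 7), (10, 29, m, 37, 8), (10, 29, m, 38, 27), (10, 29, m, 38, 7), (10, 29, m, 38, 8), (10, 9, t, 14, 27), (10, 9, t, 14, 7), (10, 9, t, 14, 8), (10, 9, t, 24, 27), (10, 9, t, 24, 7), (10, 9, t, 24, 8), (10, 9, t, 37, 27), (10, 9, t, 37, 7), (10, 9, t, 37, 8), (10, 9, t, 38, 27), (10, 9, t, 38, 7), (10, 9, t, 38, 8), (10, 9, w, 14, 27), (10, 9, w, 14, 7), (10, 9, w, 14, 8), (10, 9, w, 24, 27), (10, 9, w, 24, 7), (10, 9, w, 24, 8), (10, 9, w, 37, 27), (10, 9, w, 37, 7), (10, 9, w, 37, 8), (10, 9, w, 38, 27), (10, 9, w, 38, 7), (10, 9, w, 38, 8)}.
σ[D ≠ z]: keep tuples satisfying D ≠ z → {(10, 29, m, 14, 27), (10, 29, m, 14, 7), (10, 29, m, 14, 8), (10, 29, m, 24, 27), (10, 29, m, 24, 7), (10, 29, m, 24, 8), (10, 29, m, 37, 27), (10, 29, m, 37, 7), (10, 29, m, 37, 8), (10, 29, m, 38, 27), (10, 29, m, 38, 7), (10, 29, m, 38, 8), (10, 9, t, 14, 27), (10, 9, t, 14, 7), (10, 9, t, 14, 8), (10, 9, t, 24, 27), (10, 9, t, 24, 7), (10, 9, t, 24, 8), (10, 9, t, 37, 27), (10, 9, t, 37, 7), (10, 9, t, 37, 8), (10, 9, t, 38, 27), (10, 9, t, 38, 7), (10, 9, t, 38, 8), (10, 9, w, 14, 27), (10, 9, w, 14, 7), (10, 9, w, 14, 8), (10, 9, w, 24, 27), (10, 9, w, 24, 7), (10, 9, w, 24, 8), (10, 9, w, 37, 27), (10, 9, w, 37, 7), (10, 9, w, 37, 8), (10, 9, w, 38, 27), (10, 9, w, 38, 7), (10, 9, w, 38, 8)}
π[G, B, E]: project onto (G, B, E) (28 duplicate(s) eliminated) → {(10, 29, 14), (10, 29, 24), (10, 29, 37), (10, 29, 38), (10, 9, 14), (10, 9, 24), (10, 9, 37), (10, 9, 38)}
σ[B < E ∧ G = 10]: keep tuples satisfying B < E ∧ G = 10 → {(10, 29, 37), (10, 29, 38), (10, 9, 14), (10, 9, 24), (10, 9, 37), (10, 9, 38)}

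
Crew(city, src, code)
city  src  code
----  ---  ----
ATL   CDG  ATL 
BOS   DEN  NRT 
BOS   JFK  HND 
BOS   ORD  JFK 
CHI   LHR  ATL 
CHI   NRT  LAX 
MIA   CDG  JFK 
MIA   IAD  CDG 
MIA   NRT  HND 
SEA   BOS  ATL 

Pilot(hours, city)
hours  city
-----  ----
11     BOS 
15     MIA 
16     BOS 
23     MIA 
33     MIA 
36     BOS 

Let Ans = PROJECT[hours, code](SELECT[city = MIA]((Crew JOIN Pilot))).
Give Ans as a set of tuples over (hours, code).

Joining Crew and Pilot on city yields {(BOS, DEN, NRT, 11), (BOS, DEN, NRT, 16), (BOS, DEN, NRT, 36), (BOS, JFK, HND, 11), (BOS, JFK, HND, 16), (BOS, JFK, HND, 36), (BOS, ORD, JFK, 11), (BOS, ORD, JFK, 16), (BOS, ORD, JFK, 36), (MIA, CDG, JFK, 15), (MIA, CDG, JFK, 23), (MIA, CDG, JFK, 33), (MIA, IAD, CDG, 15), (MIA, IAD, CDG, 23), (MIA, IAD, CDG, 33), (MIA, NRT, HND, 15), (MIA, NRT, HND, 23), (MIA, NRT, HND, 33)}.
σ[city = MIA]: keep tuples satisfying city = MIA → {(MIA, CDG, JFK, 15), (MIA, CDG, JFK, 23), (MIA, CDG, JFK, 33), (MIA, IAD, CDG, 15), (MIA, IAD, CDG, 23), (MIA, IAD, CDG, 33), (MIA, NRT, HND, 15), (MIA, NRT, HND, 23), (MIA, NRT, HND, 33)}
π_{hours, code} gives {(15, CDG), (15, HND), (15, JFK), (23, CDG), (23, HND), (23, JFK), (33, CDG), (33, HND), (33, JFK)}.

{(15, CDG), (15, HND), (15, JFK), (23, CDG), (23, HND), (23, JFK), (33, CDG), (33, HND), (33, JFK)}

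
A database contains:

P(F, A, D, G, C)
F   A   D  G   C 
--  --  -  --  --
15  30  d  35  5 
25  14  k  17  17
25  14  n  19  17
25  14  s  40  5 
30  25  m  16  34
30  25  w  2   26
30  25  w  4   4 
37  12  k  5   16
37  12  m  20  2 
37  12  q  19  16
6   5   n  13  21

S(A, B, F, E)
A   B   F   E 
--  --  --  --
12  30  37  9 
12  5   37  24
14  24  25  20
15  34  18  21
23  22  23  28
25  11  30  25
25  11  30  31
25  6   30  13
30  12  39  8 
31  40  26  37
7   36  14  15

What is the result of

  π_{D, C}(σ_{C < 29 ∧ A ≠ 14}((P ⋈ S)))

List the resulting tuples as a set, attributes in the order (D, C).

{(k, 16), (m, 2), (q, 16), (w, 26), (w, 4)}

Natural join on F, A: {(25, 14, k, 17, 17, 24, 20), (25, 14, n, 19, 17, 24, 20), (25, 14, s, 40, 5, 24, 20), (30, 25, m, 16, 34, 11, 25), (30, 25, m, 16, 34, 11, 31), (30, 25, m, 16, 34, 6, 13), (30, 25, w, 2, 26, 11, 25), (30, 25, w, 2, 26, 11, 31), (30, 25, w, 2, 26, 6, 13), (30, 25, w, 4, 4, 11, 25), (30, 25, w, 4, 4, 11, 31), (30, 25, w, 4, 4, 6, 13), (37, 12, k, 5, 16, 30, 9), (37, 12, k, 5, 16, 5, 24), (37, 12, m, 20, 2, 30, 9), (37, 12, m, 20, 2, 5, 24), (37, 12, q, 19, 16, 30, 9), (37, 12, q, 19, 16, 5, 24)}
Filtering on C < 29 ∧ A ≠ 14 leaves {(30, 25, w, 2, 26, 11, 25), (30, 25, w, 2, 26, 11, 31), (30, 25, w, 2, 26, 6, 13), (30, 25, w, 4, 4, 11, 25), (30, 25, w, 4, 4, 11, 31), (30, 25, w, 4, 4, 6, 13), (37, 12, k, 5, 16, 30, 9), (37, 12, k, 5, 16, 5, 24), (37, 12, m, 20, 2, 30, 9), (37, 12, m, 20, 2, 5, 24), (37, 12, q, 19, 16, 30, 9), (37, 12, q, 19, 16, 5, 24)}.
π[D, C]: project onto (D, C) (7 duplicate(s) eliminated) → {(k, 16), (m, 2), (q, 16), (w, 26), (w, 4)}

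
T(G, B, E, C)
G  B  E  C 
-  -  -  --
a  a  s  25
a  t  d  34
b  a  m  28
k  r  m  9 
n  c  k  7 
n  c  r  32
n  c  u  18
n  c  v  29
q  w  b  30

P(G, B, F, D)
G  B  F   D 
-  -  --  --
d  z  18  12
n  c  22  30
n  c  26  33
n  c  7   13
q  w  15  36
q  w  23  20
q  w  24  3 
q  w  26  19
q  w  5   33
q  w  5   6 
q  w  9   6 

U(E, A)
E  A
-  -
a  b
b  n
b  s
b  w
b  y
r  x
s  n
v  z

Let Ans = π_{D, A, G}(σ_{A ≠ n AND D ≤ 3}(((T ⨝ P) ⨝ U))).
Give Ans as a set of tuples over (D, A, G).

Joining T and P on G, B yields {(n, c, k, 7, 22, 30), (n, c, k, 7, 26, 33), (n, c, k, 7, 7, 13), (n, c, r, 32, 22, 30), (n, c, r, 32, 26, 33), (n, c, r, 32, 7, 13), (n, c, u, 18, 22, 30), (n, c, u, 18, 26, 33), (n, c, u, 18, 7, 13), (n, c, v, 29, 22, 30), (n, c, v, 29, 26, 33), (n, c, v, 29, 7, 13), (q, w, b, 30, 15, 36), (q, w, b, 30, 23, 20), (q, w, b, 30, 24, 3), (q, w, b, 30, 26, 19), (q, w, b, 30, 5, 33), (q, w, b, 30, 5, 6), (q, w, b, 30, 9, 6)}.
Joining (T ⨝ P) and U on E yields {(n, c, r, 32, 22, 30, x), (n, c, r, 32, 26, 33, x), (n, c, r, 32, 7, 13, x), (n, c, v, 29, 22, 30, z), (n, c, v, 29, 26, 33, z), (n, c, v, 29, 7, 13, z), (q, w, b, 30, 15, 36, n), (q, w, b, 30, 15, 36, s), (q, w, b, 30, 15, 36, w), (q, w, b, 30, 15, 36, y), (q, w, b, 30, 23, 20, n), (q, w, b, 30, 23, 20, s), (q, w, b, 30, 23, 20, w), (q, w, b, 30, 23, 20, y), (q, w, b, 30, 24, 3, n), (q, w, b, 30, 24, 3, s), (q, w, b, 30, 24, 3, w), (q, w, b, 30, 24, 3, y), (q, w, b, 30, 26, 19, n), (q, w, b, 30, 26, 19, s), (q, w, b, 30, 26, 19, w), (q, w, b, 30, 26, 19, y), (q, w, b, 30, 5, 33, n), (q, w, b, 30, 5, 33, s), (q, w, b, 30, 5, 33, w), (q, w, b, 30, 5, 33, y), (q, w, b, 30, 5, 6, n), (q, w, b, 30, 5, 6, s), (q, w, b, 30, 5, 6, w), (q, w, b, 30, 5, 6, y), (q, w, b, 30, 9, 6, n), (q, w, b, 30, 9, 6, s), (q, w, b, 30, 9, 6, w), (q, w, b, 30, 9, 6, y)}.
Apply σ_{A ≠ n AND D ≤ 3}; surviving tuples: {(q, w, b, 30, 24, 3, s), (q, w, b, 30, 24, 3, w), (q, w, b, 30, 24, 3, y)}
Projecting to D, A, G: {(3, s, q), (3, w, q), (3, y, q)}

{(3, s, q), (3, w, q), (3, y, q)}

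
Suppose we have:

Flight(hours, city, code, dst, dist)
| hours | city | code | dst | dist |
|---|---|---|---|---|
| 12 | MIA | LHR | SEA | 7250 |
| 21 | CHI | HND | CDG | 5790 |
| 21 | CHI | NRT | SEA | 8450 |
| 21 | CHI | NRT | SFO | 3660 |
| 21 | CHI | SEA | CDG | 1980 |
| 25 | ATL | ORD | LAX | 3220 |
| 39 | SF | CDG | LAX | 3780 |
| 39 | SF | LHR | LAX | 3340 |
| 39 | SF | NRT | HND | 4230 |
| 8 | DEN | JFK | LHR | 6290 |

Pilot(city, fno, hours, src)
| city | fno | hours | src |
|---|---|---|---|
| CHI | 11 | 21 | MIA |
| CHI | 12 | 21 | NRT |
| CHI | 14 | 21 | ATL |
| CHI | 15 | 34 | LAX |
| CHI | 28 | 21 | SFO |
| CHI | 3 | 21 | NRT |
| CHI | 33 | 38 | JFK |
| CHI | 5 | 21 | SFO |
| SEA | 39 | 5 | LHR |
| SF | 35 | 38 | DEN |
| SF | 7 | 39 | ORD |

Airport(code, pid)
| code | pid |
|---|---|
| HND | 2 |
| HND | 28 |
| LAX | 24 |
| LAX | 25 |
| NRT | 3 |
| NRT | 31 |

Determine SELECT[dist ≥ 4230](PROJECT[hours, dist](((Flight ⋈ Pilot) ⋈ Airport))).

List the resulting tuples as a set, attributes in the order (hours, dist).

{(21, 5790), (21, 8450), (39, 4230)}

Joining Flight and Pilot on hours, city yields {(21, CHI, HND, CDG, 5790, 11, MIA), (21, CHI, HND, CDG, 5790, 12, NRT), (21, CHI, HND, CDG, 5790, 14, ATL), (21, CHI, HND, CDG, 5790, 28, SFO), (21, CHI, HND, CDG, 5790, 3, NRT), (21, CHI, HND, CDG, 5790, 5, SFO), (21, CHI, NRT, SEA, 8450, 11, MIA), (21, CHI, NRT, SEA, 8450, 12, NRT), (21, CHI, NRT, SEA, 8450, 14, ATL), (21, CHI, NRT, SEA, 8450, 28, SFO), (21, CHI, NRT, SEA, 8450, 3, NRT), (21, CHI, NRT, SEA, 8450, 5, SFO), (21, CHI, NRT, SFO, 3660, 11, MIA), (21, CHI, NRT, SFO, 3660, 12, NRT), (21, CHI, NRT, SFO, 3660, 14, ATL), (21, CHI, NRT, SFO, 3660, 28, SFO), (21, CHI, NRT, SFO, 3660, 3, NRT), (21, CHI, NRT, SFO, 3660, 5, SFO), (21, CHI, SEA, CDG, 1980, 11, MIA), (21, CHI, SEA, CDG, 1980, 12, NRT), (21, CHI, SEA, CDG, 1980, 14, ATL), (21, CHI, SEA, CDG, 1980, 28, SFO), (21, CHI, SEA, CDG, 1980, 3, NRT), (21, CHI, SEA, CDG, 1980, 5, SFO), (39, SF, CDG, LAX, 3780, 7, ORD), (39, SF, LHR, LAX, 3340, 7, ORD), (39, SF, NRT, HND, 4230, 7, ORD)}.
Joining (Flight ⋈ Pilot) and Airport on code yields {(21, CHI, HND, CDG, 5790, 11, MIA, 2), (21, CHI, HND, CDG, 5790, 11, MIA, 28), (21, CHI, HND, CDG, 5790, 12, NRT, 2), (21, CHI, HND, CDG, 5790, 12, NRT, 28), (21, CHI, HND, CDG, 5790, 14, ATL, 2), (21, CHI, HND, CDG, 5790, 14, ATL, 28), (21, CHI, HND, CDG, 5790, 28, SFO, 2), (21, CHI, HND, CDG, 5790, 28, SFO, 28), (21, CHI, HND, CDG, 5790, 3, NRT, 2), (21, CHI, HND, CDG, 5790, 3, NRT, 28), (21, CHI, HND, CDG, 5790, 5, SFO, 2), (21, CHI, HND, CDG, 5790, 5, SFO, 28), (21, CHI, NRT, SEA, 8450, 11, MIA, 3), (21, CHI, NRT, SEA, 8450, 11, MIA, 31), (21, CHI, NRT, SEA, 8450, 12, NRT, 3), (21, CHI, NRT, SEA, 8450, 12, NRT, 31), (21, CHI, NRT, SEA, 8450, 14, ATL, 3), (21, CHI, NRT, SEA, 8450, 14, ATL, 31), (21, CHI, NRT, SEA, 8450, 28, SFO, 3), (21, CHI, NRT, SEA, 8450, 28, SFO, 31), (21, CHI, NRT, SEA, 8450, 3, NRT, 3), (21, CHI, NRT, SEA, 8450, 3, NRT, 31), (21, CHI, NRT, SEA, 8450, 5, SFO, 3), (21, CHI, NRT, SEA, 8450, 5, SFO, 31), (21, CHI, NRT, SFO, 3660, 11, MIA, 3), (21, CHI, NRT, SFO, 3660, 11, MIA, 31), (21, CHI, NRT, SFO, 3660, 12, NRT, 3), (21, CHI, NRT, SFO, 3660, 12, NRT, 31), (21, CHI, NRT, SFO, 3660, 14, ATL, 3), (21, CHI, NRT, SFO, 3660, 14, ATL, 31), (21, CHI, NRT, SFO, 3660, 28, SFO, 3), (21, CHI, NRT, SFO, 3660, 28, SFO, 31), (21, CHI, NRT, SFO, 3660, 3, NRT, 3), (21, CHI, NRT, SFO, 3660, 3, NRT, 31), (21, CHI, NRT, SFO, 3660, 5, SFO, 3), (21, CHI, NRT, SFO, 3660, 5, SFO, 31), (39, SF, NRT, HND, 4230, 7, ORD, 3), (39, SF, NRT, HND, 4230, 7, ORD, 31)}.
Projecting to hours, dist (34 duplicate(s) eliminated): {(21, 3660), (21, 5790), (21, 8450), (39, 4230)}
Filtering on dist ≥ 4230 leaves {(21, 5790), (21, 8450), (39, 4230)}.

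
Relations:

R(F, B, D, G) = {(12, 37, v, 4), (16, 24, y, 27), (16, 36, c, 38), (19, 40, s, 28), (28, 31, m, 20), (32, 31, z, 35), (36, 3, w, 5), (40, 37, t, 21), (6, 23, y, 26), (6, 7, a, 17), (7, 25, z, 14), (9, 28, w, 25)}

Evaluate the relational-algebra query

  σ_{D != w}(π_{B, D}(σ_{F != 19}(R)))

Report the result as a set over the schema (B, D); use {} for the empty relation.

{(23, y), (24, y), (25, z), (31, m), (31, z), (36, c), (37, t), (37, v), (7, a)}

Selection F != 19: {(12, 37, v, 4), (16, 24, y, 27), (16, 36, c, 38), (28, 31, m, 20), (32, 31, z, 35), (36, 3, w, 5), (40, 37, t, 21), (6, 23, y, 26), (6, 7, a, 17), (7, 25, z, 14), (9, 28, w, 25)}
Keep only column(s) B, D: {(23, y), (24, y), (25, z), (28, w), (3, w), (31, m), (31, z), (36, c), (37, t), (37, v), (7, a)}
Selection D != w: {(23, y), (24, y), (25, z), (31, m), (31, z), (36, c), (37, t), (37, v), (7, a)}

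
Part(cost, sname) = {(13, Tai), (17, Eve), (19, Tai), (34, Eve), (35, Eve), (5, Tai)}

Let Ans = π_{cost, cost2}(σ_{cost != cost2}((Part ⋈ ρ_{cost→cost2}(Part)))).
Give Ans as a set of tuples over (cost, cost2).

{(13, 19), (13, 5), (17, 34), (17, 35), (19, 13), (19, 5), (34, 17), (34, 35), (35, 17), (35, 34), (5, 13), (5, 19)}

ρ[cost→cost2]: schema becomes (cost2, sname); tuples unchanged.
Part ⋈ ρ_{cost→cost2}(Part) (natural join on sname): {(13, Tai, 13), (13, Tai, 19), (13, Tai, 5), (17, Eve, 17), (17, Eve, 34), (17, Eve, 35), (19, Tai, 13), (19, Tai, 19), (19, Tai, 5), (34, Eve, 17), (34, Eve, 34), (34, Eve, 35), (35, Eve, 17), (35, Eve, 34), (35, Eve, 35), (5, Tai, 13), (5, Tai, 19), (5, Tai, 5)}
Apply σ_{cost != cost2}; surviving tuples: {(13, Tai, 19), (13, Tai, 5), (17, Eve, 34), (17, Eve, 35), (19, Tai, 13), (19, Tai, 5), (34, Eve, 17), (34, Eve, 35), (35, Eve, 17), (35, Eve, 34), (5, Tai, 13), (5, Tai, 19)}
Projecting to cost, cost2: {(13, 19), (13, 5), (17, 34), (17, 35), (19, 13), (19, 5), (34, 17), (34, 35), (35, 17), (35, 34), (5, 13), (5, 19)}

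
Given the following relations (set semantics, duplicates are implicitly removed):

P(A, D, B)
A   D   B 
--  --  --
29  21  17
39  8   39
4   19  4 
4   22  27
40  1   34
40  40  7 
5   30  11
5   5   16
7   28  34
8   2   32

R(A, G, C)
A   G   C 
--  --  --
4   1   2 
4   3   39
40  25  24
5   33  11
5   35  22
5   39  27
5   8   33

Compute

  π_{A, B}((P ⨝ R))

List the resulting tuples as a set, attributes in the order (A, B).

{(4, 27), (4, 4), (40, 34), (40, 7), (5, 11), (5, 16)}

P ⋈ R (natural join on A): {(4, 19, 4, 1, 2), (4, 19, 4, 3, 39), (4, 22, 27, 1, 2), (4, 22, 27, 3, 39), (40, 1, 34, 25, 24), (40, 40, 7, 25, 24), (5, 30, 11, 33, 11), (5, 30, 11, 35, 22), (5, 30, 11, 39, 27), (5, 30, 11, 8, 33), (5, 5, 16, 33, 11), (5, 5, 16, 35, 22), (5, 5, 16, 39, 27), (5, 5, 16, 8, 33)}
π[A, B]: project onto (A, B) (8 duplicate(s) eliminated) → {(4, 27), (4, 4), (40, 34), (40, 7), (5, 11), (5, 16)}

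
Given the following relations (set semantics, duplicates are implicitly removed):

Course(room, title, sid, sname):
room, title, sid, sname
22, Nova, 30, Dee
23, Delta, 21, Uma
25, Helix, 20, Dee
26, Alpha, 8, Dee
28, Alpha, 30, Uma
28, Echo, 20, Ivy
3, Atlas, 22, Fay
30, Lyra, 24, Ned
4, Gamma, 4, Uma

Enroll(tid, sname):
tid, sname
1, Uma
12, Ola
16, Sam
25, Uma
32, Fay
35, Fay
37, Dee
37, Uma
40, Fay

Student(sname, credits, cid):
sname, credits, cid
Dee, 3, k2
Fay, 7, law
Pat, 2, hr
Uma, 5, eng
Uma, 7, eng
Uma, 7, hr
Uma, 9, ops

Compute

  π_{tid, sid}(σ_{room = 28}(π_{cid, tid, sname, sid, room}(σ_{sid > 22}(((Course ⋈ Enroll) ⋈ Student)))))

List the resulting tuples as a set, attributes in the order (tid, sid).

Course ⋈ Enroll (natural join on sname): {(22, Nova, 30, Dee, 37), (23, Delta, 21, Uma, 1), (23, Delta, 21, Uma, 25), (23, Delta, 21, Uma, 37), (25, Helix, 20, Dee, 37), (26, Alpha, 8, Dee, 37), (28, Alpha, 30, Uma, 1), (28, Alpha, 30, Uma, 25), (28, Alpha, 30, Uma, 37), (3, Atlas, 22, Fay, 32), (3, Atlas, 22, Fay, 35), (3, Atlas, 22, Fay, 40), (4, Gamma, 4, Uma, 1), (4, Gamma, 4, Uma, 25), (4, Gamma, 4, Uma, 37)}
(Course ⋈ Enroll) ⋈ Student (natural join on sname): {(22, Nova, 30, Dee, 37, 3, k2), (23, Delta, 21, Uma, 1, 5, eng), (23, Delta, 21, Uma, 1, 7, eng), (23, Delta, 21, Uma, 1, 7, hr), (23, Delta, 21, Uma, 1, 9, ops), (23, Delta, 21, Uma, 25, 5, eng), (23, Delta, 21, Uma, 25, 7, eng), (23, Delta, 21, Uma, 25, 7, hr), (23, Delta, 21, Uma, 25, 9, ops), (23, Delta, 21, Uma, 37, 5, eng), (23, Delta, 21, Uma, 37, 7, eng), (23, Delta, 21, Uma, 37, 7, hr), (23, Delta, 21, Uma, 37, 9, ops), (25, Helix, 20, Dee, 37, 3, k2), (26, Alpha, 8, Dee, 37, 3, k2), (28, Alpha, 30, Uma, 1, 5, eng), (28, Alpha, 30, Uma, 1, 7, eng), (28, Alpha, 30, Uma, 1, 7, hr), (28, Alpha, 30, Uma, 1, 9, ops), (28, Alpha, 30, Uma, 25, 5, eng), (28, Alpha, 30, Uma, 25, 7, eng), (28, Alpha, 30, Uma, 25, 7, hr), (28, Alpha, 30, Uma, 25, 9, ops), (28, Alpha, 30, Uma, 37, 5, eng), (28, Alpha, 30, Uma, 37, 7, eng), (28, Alpha, 30, Uma, 37, 7, hr), (28, Alpha, 30, Uma, 37, 9, ops), (3, Atlas, 22, Fay, 32, 7, law), (3, Atlas, 22, Fay, 35, 7, law), (3, Atlas, 22, Fay, 40, 7, law), (4, Gamma, 4, Uma, 1, 5, eng), (4, Gamma, 4, Uma, 1, 7, eng), (4, Gamma, 4, Uma, 1, 7, hr), (4, Gamma, 4, Uma, 1, 9, ops), (4, Gamma, 4, Uma, 25, 5, eng), (4, Gamma, 4, Uma, 25, 7, eng), (4, Gamma, 4, Uma, 25, 7, hr), (4, Gamma, 4, Uma, 25, 9, ops), (4, Gamma, 4, Uma, 37, 5, eng), (4, Gamma, 4, Uma, 37, 7, eng), (4, Gamma, 4, Uma, 37, 7, hr), (4, Gamma, 4, Uma, 37, 9, ops)}
Selection sid > 22: {(22, Nova, 30, Dee, 37, 3, k2), (28, Alpha, 30, Uma, 1, 5, eng), (28, Alpha, 30, Uma, 1, 7, eng), (28, Alpha, 30, Uma, 1, 7, hr), (28, Alpha, 30, Uma, 1, 9, ops), (28, Alpha, 30, Uma, 25, 5, eng), (28, Alpha, 30, Uma, 25, 7, eng), (28, Alpha, 30, Uma, 25, 7, hr), (28, Alpha, 30, Uma, 25, 9, ops), (28, Alpha, 30, Uma, 37, 5, eng), (28, Alpha, 30, Uma, 37, 7, eng), (28, Alpha, 30, Uma, 37, 7, hr), (28, Alpha, 30, Uma, 37, 9, ops)}
Keep only column(s) cid, tid, sname, sid, room (3 duplicate(s) eliminated): {(eng, 1, Uma, 30, 28), (eng, 25, Uma, 30, 28), (eng, 37, Uma, 30, 28), (hr, 1, Uma, 30, 28), (hr, 25, Uma, 30, 28), (hr, 37, Uma, 30, 28), (k2, 37, Dee, 30, 22), (ops, 1, Uma, 30, 28), (ops, 25, Uma, 30, 28), (ops, 37, Uma, 30, 28)}
Selection room = 28: {(eng, 1, Uma, 30, 28), (eng, 25, Uma, 30, 28), (eng, 37, Uma, 30, 28), (hr, 1, Uma, 30, 28), (hr, 25, Uma, 30, 28), (hr, 37, Uma, 30, 28), (ops, 1, Uma, 30, 28), (ops, 25, Uma, 30, 28), (ops, 37, Uma, 30, 28)}
Keep only column(s) tid, sid (6 duplicate(s) eliminated): {(1, 30), (25, 30), (37, 30)}

{(1, 30), (25, 30), (37, 30)}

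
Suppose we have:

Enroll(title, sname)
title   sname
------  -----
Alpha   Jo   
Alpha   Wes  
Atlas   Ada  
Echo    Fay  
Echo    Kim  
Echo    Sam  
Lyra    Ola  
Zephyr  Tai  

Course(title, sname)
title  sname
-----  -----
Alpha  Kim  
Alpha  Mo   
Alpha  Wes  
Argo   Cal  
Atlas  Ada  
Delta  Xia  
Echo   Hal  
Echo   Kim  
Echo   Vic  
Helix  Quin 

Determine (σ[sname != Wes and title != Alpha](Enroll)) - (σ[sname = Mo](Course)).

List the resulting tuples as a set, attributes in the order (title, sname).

{(Atlas, Ada), (Echo, Fay), (Echo, Kim), (Echo, Sam), (Lyra, Ola), (Zephyr, Tai)}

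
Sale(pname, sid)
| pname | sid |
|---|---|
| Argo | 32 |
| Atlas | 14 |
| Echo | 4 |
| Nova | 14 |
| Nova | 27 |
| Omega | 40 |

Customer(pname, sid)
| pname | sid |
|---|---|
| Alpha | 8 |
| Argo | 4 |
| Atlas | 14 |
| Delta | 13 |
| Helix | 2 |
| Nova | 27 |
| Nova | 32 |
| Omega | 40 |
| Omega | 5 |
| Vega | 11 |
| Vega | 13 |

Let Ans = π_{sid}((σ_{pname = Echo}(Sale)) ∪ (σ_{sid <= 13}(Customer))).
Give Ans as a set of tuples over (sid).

σ[pname = Echo]: keep tuples satisfying pname = Echo → {(Echo, 4)}
σ[sid <= 13]: keep tuples satisfying sid <= 13 → {(Alpha, 8), (Argo, 4), (Delta, 13), (Helix, 2), (Omega, 5), (Vega, 11), (Vega, 13)}
Taking the union: {(Alpha, 8), (Argo, 4), (Delta, 13), (Echo, 4), (Helix, 2), (Omega, 5), (Vega, 11), (Vega, 13)}
π[sid]: project onto (sid) (2 duplicate(s) eliminated) → {11, 13, 2, 4, 5, 8}

{11, 13, 2, 4, 5, 8}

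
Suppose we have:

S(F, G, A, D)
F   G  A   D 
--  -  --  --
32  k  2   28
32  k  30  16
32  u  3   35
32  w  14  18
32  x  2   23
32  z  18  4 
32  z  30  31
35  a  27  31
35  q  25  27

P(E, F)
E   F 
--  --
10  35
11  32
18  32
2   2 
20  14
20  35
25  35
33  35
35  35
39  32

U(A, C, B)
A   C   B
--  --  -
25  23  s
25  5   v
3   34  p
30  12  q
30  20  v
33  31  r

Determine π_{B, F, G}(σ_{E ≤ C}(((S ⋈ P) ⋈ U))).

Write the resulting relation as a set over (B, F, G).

{(p, 32, u), (q, 32, k), (q, 32, z), (s, 35, q), (v, 32, k), (v, 32, z)}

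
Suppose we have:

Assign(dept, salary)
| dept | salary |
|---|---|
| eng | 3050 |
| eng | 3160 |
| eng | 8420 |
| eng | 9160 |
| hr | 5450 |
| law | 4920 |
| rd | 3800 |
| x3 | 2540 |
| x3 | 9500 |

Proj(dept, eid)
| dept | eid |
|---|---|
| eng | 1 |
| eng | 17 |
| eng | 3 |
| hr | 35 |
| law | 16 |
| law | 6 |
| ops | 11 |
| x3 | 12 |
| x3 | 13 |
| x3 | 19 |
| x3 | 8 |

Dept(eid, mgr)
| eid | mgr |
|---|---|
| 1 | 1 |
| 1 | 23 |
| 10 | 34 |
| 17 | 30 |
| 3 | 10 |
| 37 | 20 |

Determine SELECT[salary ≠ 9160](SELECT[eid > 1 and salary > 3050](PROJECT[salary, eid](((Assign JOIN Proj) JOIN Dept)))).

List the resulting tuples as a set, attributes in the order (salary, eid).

Joining Assign and Proj on dept yields {(eng, 3050, 1), (eng, 3050, 17), (eng, 3050, 3), (eng, 3160, 1), (eng, 3160, 17), (eng, 3160, 3), (eng, 8420, 1), (eng, 8420, 17), (eng, 8420, 3), (eng, 9160, 1), (eng, 9160, 17), (eng, 9160, 3), (hr, 5450, 35), (law, 4920, 16), (law, 4920, 6), (x3, 2540, 12), (x3, 2540, 13), (x3, 2540, 19), (x3, 2540, 8), (x3, 9500, 12), (x3, 9500, 13), (x3, 9500, 19), (x3, 9500, 8)}.
Joining (Assign JOIN Proj) and Dept on eid yields {(eng, 3050, 1, 1), (eng, 3050, 1, 23), (eng, 3050, 17, 30), (eng, 3050, 3, 10), (eng, 3160, 1, 1), (eng, 3160, 1, 23), (eng, 3160, 17, 30), (eng, 3160, 3, 10), (eng, 8420, 1, 1), (eng, 8420, 1, 23), (eng, 8420, 17, 30), (eng, 8420, 3, 10), (eng, 9160, 1, 1), (eng, 9160, 1, 23), (eng, 9160, 17, 30), (eng, 9160, 3, 10)}.
Keep only column(s) salary, eid (4 duplicate(s) eliminated): {(3050, 1), (3050, 17), (3050, 3), (3160, 1), (3160, 17), (3160, 3), (8420, 1), (8420, 17), (8420, 3), (9160, 1), (9160, 17), (9160, 3)}
Filtering on eid > 1 and salary > 3050 leaves {(3160, 17), (3160, 3), (8420, 17), (8420, 3), (9160, 17), (9160, 3)}.
Filtering on salary ≠ 9160 leaves {(3160, 17), (3160, 3), (8420, 17), (8420, 3)}.

{(3160, 17), (3160, 3), (8420, 17), (8420, 3)}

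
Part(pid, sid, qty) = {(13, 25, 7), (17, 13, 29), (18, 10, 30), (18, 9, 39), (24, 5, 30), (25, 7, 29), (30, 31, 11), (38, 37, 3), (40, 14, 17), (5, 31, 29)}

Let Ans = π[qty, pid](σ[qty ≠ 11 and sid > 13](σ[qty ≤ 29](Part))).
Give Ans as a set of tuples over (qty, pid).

{(17, 40), (29, 5), (3, 38), (7, 13)}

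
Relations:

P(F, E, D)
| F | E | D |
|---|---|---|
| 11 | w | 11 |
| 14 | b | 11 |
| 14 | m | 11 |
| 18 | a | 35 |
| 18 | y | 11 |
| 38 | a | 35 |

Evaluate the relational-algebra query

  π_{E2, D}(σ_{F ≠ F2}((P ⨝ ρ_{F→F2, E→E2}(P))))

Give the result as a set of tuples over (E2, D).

ρ[F→F2, E→E2]: schema becomes (F2, E2, D); tuples unchanged.
Joining P and ρ_{F→F2, E→E2}(P) on D yields {(11, w, 11, 11, w), (11, w, 11, 14, b), (11, w, 11, 14, m), (11, w, 11, 18, y), (14, b, 11, 11, w), (14, b, 11, 14, b), (14, b, 11, 14, m), (14, b, 11, 18, y), (14, m, 11, 11, w), (14, m, 11, 14, b), (14, m, 11, 14, m), (14, m, 11, 18, y), (18, a, 35, 18, a), (18, a, 35, 38, a), (18, y, 11, 11, w), (18, y, 11, 14, b), (18, y, 11, 14, m), (18, y, 11, 18, y), (38, a, 35, 18, a), (38, a, 35, 38, a)}.
Filtering on F ≠ F2 leaves {(11, w, 11, 14, b), (11, w, 11, 14, m), (11, w, 11, 18, y), (14, b, 11, 11, w), (14, b, 11, 18, y), (14, m, 11, 11, w), (14, m, 11, 18, y), (18, a, 35, 38, a), (18, y, 11, 11, w), (18, y, 11, 14, b), (18, y, 11, 14, m), (38, a, 35, 18, a)}.
Projecting to E2, D (7 duplicate(s) eliminated): {(a, 35), (b, 11), (m, 11), (w, 11), (y, 11)}

{(a, 35), (b, 11), (m, 11), (w, 11), (y, 11)}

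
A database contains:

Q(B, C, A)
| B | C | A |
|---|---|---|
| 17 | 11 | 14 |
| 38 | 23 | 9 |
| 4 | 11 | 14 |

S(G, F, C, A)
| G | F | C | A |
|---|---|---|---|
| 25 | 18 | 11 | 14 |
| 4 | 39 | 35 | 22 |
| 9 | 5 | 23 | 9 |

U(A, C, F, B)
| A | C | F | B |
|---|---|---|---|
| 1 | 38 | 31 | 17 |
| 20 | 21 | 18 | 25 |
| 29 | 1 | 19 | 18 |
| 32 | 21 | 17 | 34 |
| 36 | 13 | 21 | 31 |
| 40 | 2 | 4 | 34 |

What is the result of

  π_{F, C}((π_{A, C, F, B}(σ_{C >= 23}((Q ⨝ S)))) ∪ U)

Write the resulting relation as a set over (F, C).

Q ⋈ S (natural join on C, A): {(17, 11, 14, 25, 18), (38, 23, 9, 9, 5), (4, 11, 14, 25, 18)}
Apply σ_{C >= 23}; surviving tuples: {(38, 23, 9, 9, 5)}
π_{A, C, F, B} gives {(9, 23, 5, 38)}.
Taking the union: {(1, 38, 31, 17), (20, 21, 18, 25), (29, 1, 19, 18), (32, 21, 17, 34), (36, 13, 21, 31), (40, 2, 4, 34), (9, 23, 5, 38)}
π_{F, C} gives {(17, 21), (18, 21), (19, 1), (21, 13), (31, 38), (4, 2), (5, 23)}.

{(17, 21), (18, 21), (19, 1), (21, 13), (31, 38), (4, 2), (5, 23)}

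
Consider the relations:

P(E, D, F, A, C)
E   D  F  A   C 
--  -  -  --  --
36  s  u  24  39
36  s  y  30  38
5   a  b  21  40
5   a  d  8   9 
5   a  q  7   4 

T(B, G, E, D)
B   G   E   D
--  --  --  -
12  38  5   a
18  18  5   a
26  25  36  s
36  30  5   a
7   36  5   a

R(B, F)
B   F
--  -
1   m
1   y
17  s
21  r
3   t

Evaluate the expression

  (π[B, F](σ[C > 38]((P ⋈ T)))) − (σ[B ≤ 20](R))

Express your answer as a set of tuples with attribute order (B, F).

{(12, b), (18, b), (26, u), (36, b), (7, b)}

P ⋈ T (natural join on E, D): {(36, s, u, 24, 39, 26, 25), (36, s, y, 30, 38, 26, 25), (5, a, b, 21, 40, 12, 38), (5, a, b, 21, 40, 18, 18), (5, a, b, 21, 40, 36, 30), (5, a, b, 21, 40, 7, 36), (5, a, d, 8, 9, 12, 38), (5, a, d, 8, 9, 18, 18), (5, a, d, 8, 9, 36, 30), (5, a, d, 8, 9, 7, 36), (5, a, q, 7, 4, 12, 38), (5, a, q, 7, 4, 18, 18), (5, a, q, 7, 4, 36, 30), (5, a, q, 7, 4, 7, 36)}
Filtering on C > 38 leaves {(36, s, u, 24, 39, 26, 25), (5, a, b, 21, 40, 12, 38), (5, a, b, 21, 40, 18, 18), (5, a, b, 21, 40, 36, 30), (5, a, b, 21, 40, 7, 36)}.
π_{B, F} gives {(12, b), (18, b), (26, u), (36, b), (7, b)}.
Filtering on B ≤ 20 leaves {(1, m), (1, y), (17, s), (3, t)}.
Set difference of the two operands is {(12, b), (18, b), (26, u), (36, b), (7, b)}.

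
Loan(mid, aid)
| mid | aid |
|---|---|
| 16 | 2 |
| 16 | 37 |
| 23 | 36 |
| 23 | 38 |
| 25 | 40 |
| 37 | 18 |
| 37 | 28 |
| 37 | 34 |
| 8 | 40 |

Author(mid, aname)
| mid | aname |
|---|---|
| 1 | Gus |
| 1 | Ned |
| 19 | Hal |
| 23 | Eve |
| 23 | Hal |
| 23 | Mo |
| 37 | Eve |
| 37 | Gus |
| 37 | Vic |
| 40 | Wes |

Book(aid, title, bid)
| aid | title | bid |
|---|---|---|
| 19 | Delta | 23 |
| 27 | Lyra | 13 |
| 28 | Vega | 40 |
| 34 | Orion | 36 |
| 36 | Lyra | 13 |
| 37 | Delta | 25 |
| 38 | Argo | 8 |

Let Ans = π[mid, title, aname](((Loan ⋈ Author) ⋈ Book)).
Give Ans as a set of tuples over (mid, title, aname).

Natural join on mid: {(23, 36, Eve), (23, 36, Hal), (23, 36, Mo), (23, 38, Eve), (23, 38, Hal), (23, 38, Mo), (37, 18, Eve), (37, 18, Gus), (37, 18, Vic), (37, 28, Eve), (37, 28, Gus), (37, 28, Vic), (37, 34, Eve), (37, 34, Gus), (37, 34, Vic)}
Natural join on aid: {(23, 36, Eve, Lyra, 13), (23, 36, Hal, Lyra, 13), (23, 36, Mo, Lyra, 13), (23, 38, Eve, Argo, 8), (23, 38, Hal, Argo, 8), (23, 38, Mo, Argo, 8), (37, 28, Eve, Vega, 40), (37, 28, Gus, Vega, 40), (37, 28, Vic, Vega, 40), (37, 34, Eve, Orion, 36), (37, 34, Gus, Orion, 36), (37, 34, Vic, Orion, 36)}
π_{mid, title, aname} gives {(23, Argo, Eve), (23, Argo, Hal), (23, Argo, Mo), (23, Lyra, Eve), (23, Lyra, Hal), (23, Lyra, Mo), (37, Orion, Eve), (37, Orion, Gus), (37, Orion, Vic), (37, Vega, Eve), (37, Vega, Gus), (37, Vega, Vic)}.

{(23, Argo, Eve), (23, Argo, Hal), (23, Argo, Mo), (23, Lyra, Eve), (23, Lyra, Hal), (23, Lyra, Mo), (37, Orion, Eve), (37, Orion, Gus), (37, Orion, Vic), (37, Vega, Eve), (37, Vega, Gus), (37, Vega, Vic)}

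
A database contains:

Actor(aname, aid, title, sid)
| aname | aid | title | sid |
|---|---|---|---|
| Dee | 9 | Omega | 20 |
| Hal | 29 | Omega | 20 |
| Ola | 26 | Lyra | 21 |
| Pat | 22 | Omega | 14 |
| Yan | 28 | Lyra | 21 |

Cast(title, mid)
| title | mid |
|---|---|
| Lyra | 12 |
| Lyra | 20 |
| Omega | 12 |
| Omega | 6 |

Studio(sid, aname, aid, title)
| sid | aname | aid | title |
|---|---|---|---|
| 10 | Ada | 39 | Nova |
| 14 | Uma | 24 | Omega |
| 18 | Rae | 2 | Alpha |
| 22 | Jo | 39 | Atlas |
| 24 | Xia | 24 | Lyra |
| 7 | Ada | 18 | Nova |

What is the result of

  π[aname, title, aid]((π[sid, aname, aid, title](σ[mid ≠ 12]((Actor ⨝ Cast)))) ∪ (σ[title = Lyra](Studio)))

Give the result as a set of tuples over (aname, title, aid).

Joining Actor and Cast on title yields {(Dee, 9, Omega, 20, 12), (Dee, 9, Omega, 20, 6), (Hal, 29, Omega, 20, 12), (Hal, 29, Omega, 20, 6), (Ola, 26, Lyra, 21, 12), (Ola, 26, Lyra, 21, 20), (Pat, 22, Omega, 14, 12), (Pat, 22, Omega, 14, 6), (Yan, 28, Lyra, 21, 12), (Yan, 28, Lyra, 21, 20)}.
σ[mid ≠ 12]: keep tuples satisfying mid ≠ 12 → {(Dee, 9, Omega, 20, 6), (Hal, 29, Omega, 20, 6), (Ola, 26, Lyra, 21, 20), (Pat, 22, Omega, 14, 6), (Yan, 28, Lyra, 21, 20)}
Projecting to sid, aname, aid, title: {(14, Pat, 22, Omega), (20, Dee, 9, Omega), (20, Hal, 29, Omega), (21, Ola, 26, Lyra), (21, Yan, 28, Lyra)}
σ[title = Lyra]: keep tuples satisfying title = Lyra → {(24, Xia, 24, Lyra)}
Union: {(14, Pat, 22, Omega), (20, Dee, 9, Omega), (20, Hal, 29, Omega), (21, Ola, 26, Lyra), (21, Yan, 28, Lyra)} with {(24, Xia, 24, Lyra)} → {(14, Pat, 22, Omega), (20, Dee, 9, Omega), (20, Hal, 29, Omega), (21, Ola, 26, Lyra), (21, Yan, 28, Lyra), (24, Xia, 24, Lyra)}
Projecting to aname, title, aid: {(Dee, Omega, 9), (Hal, Omega, 29), (Ola, Lyra, 26), (Pat, Omega, 22), (Xia, Lyra, 24), (Yan, Lyra, 28)}

{(Dee, Omega, 9), (Hal, Omega, 29), (Ola, Lyra, 26), (Pat, Omega, 22), (Xia, Lyra, 24), (Yan, Lyra, 28)}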